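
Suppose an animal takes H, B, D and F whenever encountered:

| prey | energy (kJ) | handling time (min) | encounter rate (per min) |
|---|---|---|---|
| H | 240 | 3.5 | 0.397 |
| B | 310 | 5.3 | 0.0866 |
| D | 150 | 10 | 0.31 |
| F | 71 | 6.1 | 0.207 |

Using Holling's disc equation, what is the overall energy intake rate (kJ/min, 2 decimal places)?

25.42 kJ/min

R = Σλ_iE_i / (1 + Σλ_ih_i)
Numerator: 0.397×240 + 0.0866×310 + 0.31×150 + 0.207×71 = 183.3
Denominator: 1 + 0.397×3.5 + 0.0866×5.3 + 0.31×10 + 0.207×6.1 = 7.211
R = 183.3/7.211 = 25.42 kJ/min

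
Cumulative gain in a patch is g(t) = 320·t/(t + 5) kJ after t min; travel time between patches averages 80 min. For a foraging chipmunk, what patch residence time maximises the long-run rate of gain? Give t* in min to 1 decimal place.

20.0 min

By the marginal value theorem, leave when the instantaneous gain rate g'(t) equals the habitat-wide average g(t)/(T + t).
g'(t) = 320·5/(t + 5)². Setting 320·5/(t+5)² = 320t/[(t+5)(80+t)] gives 5(80+t) = t(t+5), so t² = 5×80 = 400.
t* = √400 = 20 min.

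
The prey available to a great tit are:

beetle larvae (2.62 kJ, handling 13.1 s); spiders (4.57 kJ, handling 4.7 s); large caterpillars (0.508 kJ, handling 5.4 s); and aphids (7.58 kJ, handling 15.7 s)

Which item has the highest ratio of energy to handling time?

spiders

Profitability E/h (kJ/s): beetle larvae = 2.62/13.1 = 0.2, spiders = 4.57/4.7 = 0.972, large caterpillars = 0.508/5.4 = 0.0941, aphids = 7.58/15.7 = 0.483.
Ranked: spiders > aphids > beetle larvae > large caterpillars.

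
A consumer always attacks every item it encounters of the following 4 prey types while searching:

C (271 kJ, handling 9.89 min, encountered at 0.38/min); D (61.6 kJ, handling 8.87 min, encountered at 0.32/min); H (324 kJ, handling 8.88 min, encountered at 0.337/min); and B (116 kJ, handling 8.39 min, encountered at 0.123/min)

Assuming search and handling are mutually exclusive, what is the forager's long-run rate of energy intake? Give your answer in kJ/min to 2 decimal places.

R = Σλ_iE_i / (1 + Σλ_ih_i)
Numerator: 0.38×271 + 0.32×61.6 + 0.337×324 + 0.123×116 = 246.1
Denominator: 1 + 0.38×9.89 + 0.32×8.87 + 0.337×8.88 + 0.123×8.39 = 11.62
R = 246.1/11.62 = 21.18 kJ/min

21.18 kJ/min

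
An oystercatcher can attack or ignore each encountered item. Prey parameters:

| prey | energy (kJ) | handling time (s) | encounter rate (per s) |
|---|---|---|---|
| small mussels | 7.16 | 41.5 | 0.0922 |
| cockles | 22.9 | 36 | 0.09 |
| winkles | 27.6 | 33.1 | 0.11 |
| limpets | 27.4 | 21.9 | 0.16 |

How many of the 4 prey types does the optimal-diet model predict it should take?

Rank by E/h (kJ/s): limpets 1.25, winkles 0.834, cockles 0.636, small mussels 0.173. Include each in turn until the next type's E/h falls below the running intake rate.
Rate on top 1: 0.9734. winkles: 0.834 < 0.9734 → exclude; stop.
Optimal diet: limpets — 1 of 4 types.

1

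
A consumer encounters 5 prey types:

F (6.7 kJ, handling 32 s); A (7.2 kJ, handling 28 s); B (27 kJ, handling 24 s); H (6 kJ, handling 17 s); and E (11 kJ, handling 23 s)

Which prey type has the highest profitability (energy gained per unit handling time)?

B

In descending order of E/h:
B: 27/24 = 1.12 kJ/s
E: 11/23 = 0.478 kJ/s
H: 6/17 = 0.353 kJ/s
A: 7.2/28 = 0.257 kJ/s
F: 6.7/32 = 0.209 kJ/s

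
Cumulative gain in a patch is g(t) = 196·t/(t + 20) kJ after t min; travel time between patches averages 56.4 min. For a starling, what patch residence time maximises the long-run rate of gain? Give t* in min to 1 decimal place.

Maximise g(t)/(T+t): set derivative to zero → g'(t)(T+t) = g(t).
g'(t) = 196·20/(t + 20)². Setting 196·20/(t+20)² = 196t/[(t+20)(56.4+t)] gives 20(56.4+t) = t(t+20), so t² = 20×56.4 = 1128.
t* = √1128 = 33.59 min.

33.6 min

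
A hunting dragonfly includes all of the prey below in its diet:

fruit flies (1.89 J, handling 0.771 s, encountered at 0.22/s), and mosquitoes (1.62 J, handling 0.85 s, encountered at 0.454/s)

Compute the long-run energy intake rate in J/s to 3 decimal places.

0.740 J/s

R = (0.22×1.89 + 0.454×1.62) / (1 + 0.22×0.771 + 0.454×0.85) = 1.151/1.556 = 0.7401 J/s.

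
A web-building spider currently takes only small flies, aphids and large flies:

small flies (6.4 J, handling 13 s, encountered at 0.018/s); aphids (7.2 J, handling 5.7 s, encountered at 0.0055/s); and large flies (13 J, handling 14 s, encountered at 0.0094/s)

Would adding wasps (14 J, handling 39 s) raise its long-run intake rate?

Current rate: (0.018×6.4 + 0.0055×7.2 + 0.0094×13)/(1 + 0.018×13 + 0.0055×5.7 + 0.0094×14) = 0.1983 J/s.
Profitability of wasps: 14/39 = 0.359 J/s.
Since 0.359 > R, including wasps increases the long-run rate.

Yes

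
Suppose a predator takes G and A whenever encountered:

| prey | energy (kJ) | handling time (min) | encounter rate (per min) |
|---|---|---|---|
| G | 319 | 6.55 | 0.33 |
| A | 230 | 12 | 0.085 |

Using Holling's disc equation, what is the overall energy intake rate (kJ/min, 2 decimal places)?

Energy encountered per unit search time: 0.33×319 + 0.085×230 = 124.8 kJ/min.
Handling time per unit search time: 0.33×6.55 + 0.085×12 = 3.181.
Rate = 124.8/(1 + 3.181) = 29.85 kJ/min.

29.85 kJ/min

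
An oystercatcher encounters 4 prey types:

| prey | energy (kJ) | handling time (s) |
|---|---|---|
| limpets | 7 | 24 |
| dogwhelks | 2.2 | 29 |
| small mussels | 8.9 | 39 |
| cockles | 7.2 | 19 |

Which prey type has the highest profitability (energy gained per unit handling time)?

cockles

In descending order of E/h:
cockles: 7.2/19 = 0.379 kJ/s
limpets: 7/24 = 0.292 kJ/s
small mussels: 8.9/39 = 0.228 kJ/s
dogwhelks: 2.2/29 = 0.0759 kJ/s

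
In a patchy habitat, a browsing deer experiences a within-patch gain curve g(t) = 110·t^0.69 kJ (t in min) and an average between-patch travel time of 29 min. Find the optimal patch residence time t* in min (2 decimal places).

Optimal t* satisfies g'(t*) = g(t*)/(T + t*).
g'(t) = 0.69·110·t^-0.31. Setting 0.69·110·t^-0.31 = 110·t^0.69/(29+t) gives 0.69(29+t) = t, so 0.31·t = 0.69×29.
t* = 0.69×29/0.31 = 64.55 min.

64.55 min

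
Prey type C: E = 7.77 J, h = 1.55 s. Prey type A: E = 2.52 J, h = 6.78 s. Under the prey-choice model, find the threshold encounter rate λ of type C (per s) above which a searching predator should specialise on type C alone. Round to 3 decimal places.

0.052 per s

At the threshold, the rate on type C alone equals the profitability of type A: λ·7.77/(1 + λ·1.55) = 2.52/6.78 = 0.3717.
Rearranging, λ(7.77 − 0.3717×1.55) = 0.3717, so λ = 0.3717/7.194 = 0.05167 per s.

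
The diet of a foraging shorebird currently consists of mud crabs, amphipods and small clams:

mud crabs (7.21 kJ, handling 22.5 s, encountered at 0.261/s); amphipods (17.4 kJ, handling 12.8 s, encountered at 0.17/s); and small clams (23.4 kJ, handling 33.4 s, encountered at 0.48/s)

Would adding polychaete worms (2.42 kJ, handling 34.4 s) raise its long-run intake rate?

No

On mud crabs, amphipods and small clams alone, R = ΣλE/(1+Σλh) = 16.07/25.08 = 0.6408 kJ/s.
Profitability of polychaete worms: 2.42/34.4 = 0.07035 kJ/s.
Since 0.07035 < R, time spent handling polychaete worms is better spent searching.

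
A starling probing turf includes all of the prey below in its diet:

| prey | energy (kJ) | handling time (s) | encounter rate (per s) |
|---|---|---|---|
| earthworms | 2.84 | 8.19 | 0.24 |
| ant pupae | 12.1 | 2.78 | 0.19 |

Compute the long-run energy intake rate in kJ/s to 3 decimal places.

0.853 kJ/s

Energy encountered per unit search time: 0.24×2.84 + 0.19×12.1 = 2.981 kJ/s.
Handling time per unit search time: 0.24×8.19 + 0.19×2.78 = 2.494.
Rate = 2.981/(1 + 2.494) = 0.8531 kJ/s.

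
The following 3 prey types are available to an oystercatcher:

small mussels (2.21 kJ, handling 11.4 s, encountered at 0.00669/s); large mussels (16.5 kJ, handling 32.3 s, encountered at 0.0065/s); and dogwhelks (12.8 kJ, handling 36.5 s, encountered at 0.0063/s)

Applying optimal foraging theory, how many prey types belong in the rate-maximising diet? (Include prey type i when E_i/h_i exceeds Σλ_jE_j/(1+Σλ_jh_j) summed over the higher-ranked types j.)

E/h in descending order: large mussels 0.511, dogwhelks 0.351, small mussels 0.194 kJ/s. The optimal diet is the largest prefix of this list for which every included type satisfies E_i/h_i > R on the types above it.
Rate on top 1: 0.08864. dogwhelks: 0.351 > 0.08864 → include.
Rate on top 2: 0.1305. small mussels: 0.194 > 0.1305 → include.
Optimal diet: large mussels, dogwhelks, small mussels — 3 of 3 types.

3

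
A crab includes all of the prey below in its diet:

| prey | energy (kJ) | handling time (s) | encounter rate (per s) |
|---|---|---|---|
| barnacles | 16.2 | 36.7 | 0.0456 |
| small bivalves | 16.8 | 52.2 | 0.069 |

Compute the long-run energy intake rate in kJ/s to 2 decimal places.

0.30 kJ/s

R = (0.0456×16.2 + 0.069×16.8) / (1 + 0.0456×36.7 + 0.069×52.2) = 1.898/6.275 = 0.3024 kJ/s.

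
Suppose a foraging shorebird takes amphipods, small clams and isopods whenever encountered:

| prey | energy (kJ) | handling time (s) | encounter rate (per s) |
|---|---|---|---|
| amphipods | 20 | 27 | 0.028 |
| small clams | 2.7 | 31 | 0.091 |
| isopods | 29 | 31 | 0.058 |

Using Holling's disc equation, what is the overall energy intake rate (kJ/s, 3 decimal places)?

R = Σλ_iE_i / (1 + Σλ_ih_i)
Numerator: 0.028×20 + 0.091×2.7 + 0.058×29 = 2.488
Denominator: 1 + 0.028×27 + 0.091×31 + 0.058×31 = 6.375
R = 2.488/6.375 = 0.3902 kJ/s

0.390 kJ/s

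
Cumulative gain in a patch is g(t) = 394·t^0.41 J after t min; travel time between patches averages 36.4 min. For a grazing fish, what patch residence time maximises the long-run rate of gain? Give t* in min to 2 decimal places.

Optimal t* satisfies g'(t*) = g(t*)/(T + t*).
g'(t) = 0.41·394·t^-0.59. Setting 0.41·394·t^-0.59 = 394·t^0.41/(36.4+t) gives 0.41(36.4+t) = t, so 0.59·t = 0.41×36.4.
t* = 0.41×36.4/0.59 = 25.29 min.

25.29 min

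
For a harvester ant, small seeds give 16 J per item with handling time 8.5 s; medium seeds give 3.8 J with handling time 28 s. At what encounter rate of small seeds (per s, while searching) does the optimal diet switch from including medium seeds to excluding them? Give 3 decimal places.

At the threshold, the rate on small seeds alone equals the profitability of medium seeds: λ·16/(1 + λ·8.5) = 3.8/28 = 0.1357.
Rearranging, λ(16 − 0.1357×8.5) = 0.1357, so λ = 0.1357/14.85 = 0.009141 per s.

0.009 per s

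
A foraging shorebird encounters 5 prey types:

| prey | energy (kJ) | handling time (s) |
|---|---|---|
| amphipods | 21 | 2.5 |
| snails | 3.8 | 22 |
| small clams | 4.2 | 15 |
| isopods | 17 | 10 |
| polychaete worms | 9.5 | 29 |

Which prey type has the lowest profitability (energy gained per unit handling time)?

In descending order of E/h:
amphipods: 21/2.5 = 8.4 kJ/s
isopods: 17/10 = 1.7 kJ/s
polychaete worms: 9.5/29 = 0.328 kJ/s
small clams: 4.2/15 = 0.28 kJ/s
snails: 3.8/22 = 0.173 kJ/s

snails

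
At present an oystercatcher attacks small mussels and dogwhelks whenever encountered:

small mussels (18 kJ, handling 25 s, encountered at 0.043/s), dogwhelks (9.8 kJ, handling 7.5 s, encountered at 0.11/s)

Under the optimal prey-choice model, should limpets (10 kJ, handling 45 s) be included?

Current rate: (0.043×18 + 0.11×9.8)/(1 + 0.043×25 + 0.11×7.5) = 0.6386 kJ/s.
limpets: E/h = 10/45 = 0.2222 kJ/s.
Since 0.2222 < R, time spent handling limpets is better spent searching.

No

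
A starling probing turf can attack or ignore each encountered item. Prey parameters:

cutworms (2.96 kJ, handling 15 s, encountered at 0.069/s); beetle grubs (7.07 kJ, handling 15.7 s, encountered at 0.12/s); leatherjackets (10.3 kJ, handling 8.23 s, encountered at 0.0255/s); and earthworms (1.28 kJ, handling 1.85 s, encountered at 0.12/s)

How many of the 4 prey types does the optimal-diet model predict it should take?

E/h in descending order: leatherjackets 1.25, earthworms 0.692, beetle grubs 0.45, cutworms 0.197 kJ/s. The optimal diet is the largest prefix of this list for which every included type satisfies E_i/h_i > R on the types above it.
Rate on top 1: 0.2171. earthworms: 0.692 > 0.2171 → include.
Rate on top 2: 0.2907. beetle grubs: 0.45 > 0.2907 → include.
Rate on top 3: 0.3814. cutworms: 0.197 < 0.3814 → exclude; stop.
Optimal diet: leatherjackets, earthworms, beetle grubs — 3 of 4 types.

3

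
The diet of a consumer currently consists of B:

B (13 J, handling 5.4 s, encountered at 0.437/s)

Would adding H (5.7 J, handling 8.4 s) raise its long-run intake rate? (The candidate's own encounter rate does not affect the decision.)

Current rate: (0.437×13)/(1 + 0.437×5.4) = 1.691 J/s.
H: E/h = 5.7/8.4 = 0.6786 J/s.
0.6786 < 1.691, so adding H would lower the average — exclude it.

No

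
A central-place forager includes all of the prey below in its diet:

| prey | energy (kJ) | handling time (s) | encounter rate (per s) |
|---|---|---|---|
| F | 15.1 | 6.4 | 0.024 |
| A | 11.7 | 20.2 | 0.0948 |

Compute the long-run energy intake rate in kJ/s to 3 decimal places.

R = Σλ_iE_i / (1 + Σλ_ih_i)
Numerator: 0.024×15.1 + 0.0948×11.7 = 1.472
Denominator: 1 + 0.024×6.4 + 0.0948×20.2 = 3.069
R = 1.472/3.069 = 0.4796 kJ/s

0.480 kJ/s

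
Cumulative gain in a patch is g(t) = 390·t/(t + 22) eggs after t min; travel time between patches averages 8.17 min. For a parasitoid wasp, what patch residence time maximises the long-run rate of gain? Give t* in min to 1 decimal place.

By the marginal value theorem, leave when the instantaneous gain rate g'(t) equals the habitat-wide average g(t)/(T + t).
g'(t) = 390·22/(t + 22)². Setting 390·22/(t+22)² = 390t/[(t+22)(8.17+t)] gives 22(8.17+t) = t(t+22), so t² = 22×8.17 = 179.7.
t* = √179.7 = 13.41 min.

13.4 min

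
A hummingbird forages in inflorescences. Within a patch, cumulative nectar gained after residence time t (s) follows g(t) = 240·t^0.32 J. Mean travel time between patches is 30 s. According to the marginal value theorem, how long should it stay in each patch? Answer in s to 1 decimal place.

Optimal t* satisfies g'(t*) = g(t*)/(T + t*).
g'(t) = 0.32·240·t^-0.68. Setting 0.32·240·t^-0.68 = 240·t^0.32/(30+t) gives 0.32(30+t) = t, so 0.68·t = 0.32×30.
t* = 0.32×30/0.68 = 14.12 s.

14.1 s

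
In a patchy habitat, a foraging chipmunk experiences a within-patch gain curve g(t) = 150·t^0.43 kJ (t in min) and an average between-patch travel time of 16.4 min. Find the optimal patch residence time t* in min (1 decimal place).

12.4 min

By the marginal value theorem, leave when the instantaneous gain rate g'(t) equals the habitat-wide average g(t)/(T + t).
g'(t) = 0.43·150·t^-0.57. Setting 0.43·150·t^-0.57 = 150·t^0.43/(16.4+t) gives 0.43(16.4+t) = t, so 0.57·t = 0.43×16.4.
t* = 0.43×16.4/0.57 = 12.37 min.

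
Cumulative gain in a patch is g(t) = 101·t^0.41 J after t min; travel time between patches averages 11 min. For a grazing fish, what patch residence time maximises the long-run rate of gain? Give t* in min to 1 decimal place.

7.6 min

Maximise g(t)/(T+t): set derivative to zero → g'(t)(T+t) = g(t).
g'(t) = 0.41·101·t^-0.59. Setting 0.41·101·t^-0.59 = 101·t^0.41/(11+t) gives 0.41(11+t) = t, so 0.59·t = 0.41×11.
t* = 0.41×11/0.59 = 7.644 min.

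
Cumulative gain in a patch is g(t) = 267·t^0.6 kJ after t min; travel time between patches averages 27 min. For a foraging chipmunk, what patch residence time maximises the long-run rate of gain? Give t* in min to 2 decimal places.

Maximise g(t)/(T+t): set derivative to zero → g'(t)(T+t) = g(t).
g'(t) = 0.6·267·t^-0.4. Setting 0.6·267·t^-0.4 = 267·t^0.6/(27+t) gives 0.6(27+t) = t, so 0.40·t = 0.6×27.
t* = 0.6×27/0.40 = 40.5 min.

40.50 min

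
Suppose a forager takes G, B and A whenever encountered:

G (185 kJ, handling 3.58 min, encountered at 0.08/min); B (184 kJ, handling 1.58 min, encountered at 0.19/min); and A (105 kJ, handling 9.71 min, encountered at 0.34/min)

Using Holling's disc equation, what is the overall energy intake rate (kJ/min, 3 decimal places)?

17.484 kJ/min

R = (0.08×185 + 0.19×184 + 0.34×105) / (1 + 0.08×3.58 + 0.19×1.58 + 0.34×9.71) = 85.46/4.888 = 17.48 kJ/min.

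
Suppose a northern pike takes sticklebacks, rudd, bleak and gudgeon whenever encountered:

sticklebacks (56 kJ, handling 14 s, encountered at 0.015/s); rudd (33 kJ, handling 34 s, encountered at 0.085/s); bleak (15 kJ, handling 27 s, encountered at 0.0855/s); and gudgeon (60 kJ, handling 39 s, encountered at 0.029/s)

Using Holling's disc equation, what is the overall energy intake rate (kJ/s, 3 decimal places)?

R = Σλ_iE_i / (1 + Σλ_ih_i)
Numerator: 0.015×56 + 0.085×33 + 0.0855×15 + 0.029×60 = 6.668
Denominator: 1 + 0.015×14 + 0.085×34 + 0.0855×27 + 0.029×39 = 7.54
R = 6.668/7.54 = 0.8843 kJ/s

0.884 kJ/s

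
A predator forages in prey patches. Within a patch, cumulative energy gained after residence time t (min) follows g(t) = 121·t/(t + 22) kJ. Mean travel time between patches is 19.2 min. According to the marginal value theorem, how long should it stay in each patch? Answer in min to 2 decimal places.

Optimal t* satisfies g'(t*) = g(t*)/(T + t*).
g'(t) = 121·22/(t + 22)². Setting 121·22/(t+22)² = 121t/[(t+22)(19.2+t)] gives 22(19.2+t) = t(t+22), so t² = 22×19.2 = 422.4.
t* = √422.4 = 20.55 min.

20.55 min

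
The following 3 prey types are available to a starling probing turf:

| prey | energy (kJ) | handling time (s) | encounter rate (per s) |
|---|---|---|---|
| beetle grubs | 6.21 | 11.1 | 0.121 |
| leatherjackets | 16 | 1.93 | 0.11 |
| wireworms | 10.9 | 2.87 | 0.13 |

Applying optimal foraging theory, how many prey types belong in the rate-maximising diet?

Rank by E/h (kJ/s): leatherjackets 8.29, wireworms 3.8, beetle grubs 0.559. Include each in turn until the next type's E/h falls below the running intake rate.
Rate on top 1: 1.452. wireworms: 3.8 > 1.452 → include.
Rate on top 2: 2.004. beetle grubs: 0.559 < 2.004 → exclude; stop.
Optimal diet: leatherjackets, wireworms — 2 of 3 types.

2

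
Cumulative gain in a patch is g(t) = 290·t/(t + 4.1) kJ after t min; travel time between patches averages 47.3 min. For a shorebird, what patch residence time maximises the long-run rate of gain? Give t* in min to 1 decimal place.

Maximise g(t)/(T+t): set derivative to zero → g'(t)(T+t) = g(t).
g'(t) = 290·4.1/(t + 4.1)². Setting 290·4.1/(t+4.1)² = 290t/[(t+4.1)(47.3+t)] gives 4.1(47.3+t) = t(t+4.1), so t² = 4.1×47.3 = 193.9.
t* = √193.9 = 13.93 min.

13.9 min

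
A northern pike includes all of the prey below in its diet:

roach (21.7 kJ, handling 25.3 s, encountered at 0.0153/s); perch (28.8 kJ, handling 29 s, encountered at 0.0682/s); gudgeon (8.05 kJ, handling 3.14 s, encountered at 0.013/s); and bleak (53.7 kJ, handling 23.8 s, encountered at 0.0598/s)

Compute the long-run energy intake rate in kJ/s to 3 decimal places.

R = Σλ_iE_i / (1 + Σλ_ih_i)
Numerator: 0.0153×21.7 + 0.0682×28.8 + 0.013×8.05 + 0.0598×53.7 = 5.612
Denominator: 1 + 0.0153×25.3 + 0.0682×29 + 0.013×3.14 + 0.0598×23.8 = 4.829
R = 5.612/4.829 = 1.162 kJ/s

1.162 kJ/s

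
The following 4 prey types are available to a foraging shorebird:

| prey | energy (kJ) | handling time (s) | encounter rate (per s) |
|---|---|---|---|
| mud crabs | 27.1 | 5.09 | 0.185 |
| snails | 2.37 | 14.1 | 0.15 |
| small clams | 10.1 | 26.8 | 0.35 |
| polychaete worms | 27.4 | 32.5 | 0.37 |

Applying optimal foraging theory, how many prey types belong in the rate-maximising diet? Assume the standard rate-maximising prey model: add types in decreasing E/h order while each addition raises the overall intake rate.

Profitabilities (E/h, kJ/s): mud crabs 5.32, polychaete worms 0.843, small clams 0.377, snails 0.168. Add prey in this order while the next type's profitability exceeds the intake rate on those already taken.
Rate on top 1: 2.582. polychaete worms: 0.843 < 2.582 → exclude; stop.
Optimal diet: mud crabs — 1 of 4 types.

1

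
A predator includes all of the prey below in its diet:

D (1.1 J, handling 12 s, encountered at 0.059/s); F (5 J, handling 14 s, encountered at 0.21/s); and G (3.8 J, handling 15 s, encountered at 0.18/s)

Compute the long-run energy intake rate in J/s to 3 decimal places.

R = (0.059×1.1 + 0.21×5 + 0.18×3.8) / (1 + 0.059×12 + 0.21×14 + 0.18×15) = 1.799/7.348 = 0.2448 J/s.

0.245 J/s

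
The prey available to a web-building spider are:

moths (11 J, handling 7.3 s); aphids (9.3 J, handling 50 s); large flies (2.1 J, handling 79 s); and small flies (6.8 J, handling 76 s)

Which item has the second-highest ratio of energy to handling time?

Profitability E/h (J/s): moths = 11/7.3 = 1.51, aphids = 9.3/50 = 0.186, large flies = 2.1/79 = 0.0266, small flies = 6.8/76 = 0.0895.
Ranked: moths > aphids > small flies > large flies.

aphids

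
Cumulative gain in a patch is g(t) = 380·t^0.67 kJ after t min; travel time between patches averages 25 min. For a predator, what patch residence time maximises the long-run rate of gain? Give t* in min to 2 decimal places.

50.76 min

Maximise g(t)/(T+t): set derivative to zero → g'(t)(T+t) = g(t).
g'(t) = 0.67·380·t^-0.33. Setting 0.67·380·t^-0.33 = 380·t^0.67/(25+t) gives 0.67(25+t) = t, so 0.33·t = 0.67×25.
t* = 0.67×25/0.33 = 50.76 min.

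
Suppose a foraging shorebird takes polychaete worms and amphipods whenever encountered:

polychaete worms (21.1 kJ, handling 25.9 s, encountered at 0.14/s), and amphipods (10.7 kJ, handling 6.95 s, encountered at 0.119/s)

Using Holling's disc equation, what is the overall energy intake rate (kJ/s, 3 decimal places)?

0.775 kJ/s

Energy encountered per unit search time: 0.14×21.1 + 0.119×10.7 = 4.227 kJ/s.
Handling time per unit search time: 0.14×25.9 + 0.119×6.95 = 4.453.
Rate = 4.227/(1 + 4.453) = 0.7752 kJ/s.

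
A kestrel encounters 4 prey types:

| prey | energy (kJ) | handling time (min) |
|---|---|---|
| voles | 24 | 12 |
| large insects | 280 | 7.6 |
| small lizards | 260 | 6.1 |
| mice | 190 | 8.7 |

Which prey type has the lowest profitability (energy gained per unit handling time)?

Profitability E/h (kJ/min): voles = 24/12 = 2, large insects = 280/7.6 = 36.8, small lizards = 260/6.1 = 42.6, mice = 190/8.7 = 21.8.
Ranked: small lizards > large insects > mice > voles.

voles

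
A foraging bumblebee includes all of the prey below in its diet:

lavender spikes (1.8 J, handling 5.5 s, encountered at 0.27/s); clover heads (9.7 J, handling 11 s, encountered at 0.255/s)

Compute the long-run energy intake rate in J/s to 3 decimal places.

Energy encountered per unit search time: 0.27×1.8 + 0.255×9.7 = 2.96 J/s.
Handling time per unit search time: 0.27×5.5 + 0.255×11 = 4.29.
Rate = 2.96/(1 + 4.29) = 0.5595 J/s.

0.559 J/s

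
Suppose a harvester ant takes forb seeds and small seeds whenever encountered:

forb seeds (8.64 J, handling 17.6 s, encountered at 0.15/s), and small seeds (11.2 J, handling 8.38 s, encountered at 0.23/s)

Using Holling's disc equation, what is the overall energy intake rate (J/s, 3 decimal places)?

R = Σλ_iE_i / (1 + Σλ_ih_i)
Numerator: 0.15×8.64 + 0.23×11.2 = 3.872
Denominator: 1 + 0.15×17.6 + 0.23×8.38 = 5.567
R = 3.872/5.567 = 0.6955 J/s

0.695 J/s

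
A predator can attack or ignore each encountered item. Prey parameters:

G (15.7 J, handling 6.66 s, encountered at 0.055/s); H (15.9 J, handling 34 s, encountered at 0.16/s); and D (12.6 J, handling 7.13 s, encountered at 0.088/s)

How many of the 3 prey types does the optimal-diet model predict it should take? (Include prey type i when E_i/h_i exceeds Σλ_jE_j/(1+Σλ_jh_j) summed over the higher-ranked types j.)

Rank by E/h (J/s): G 2.36, D 1.77, H 0.468. Include each in turn until the next type's E/h falls below the running intake rate.
Rate on top 1: 0.632. D: 1.77 > 0.632 → include.
Rate on top 2: 0.9892. H: 0.468 < 0.9892 → exclude; stop.
Optimal diet: G, D — 2 of 3 types.

2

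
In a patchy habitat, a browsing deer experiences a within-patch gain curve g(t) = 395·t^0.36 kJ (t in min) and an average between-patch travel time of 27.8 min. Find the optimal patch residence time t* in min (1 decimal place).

By the marginal value theorem, leave when the instantaneous gain rate g'(t) equals the habitat-wide average g(t)/(T + t).
g'(t) = 0.36·395·t^-0.64. Setting 0.36·395·t^-0.64 = 395·t^0.36/(27.8+t) gives 0.36(27.8+t) = t, so 0.64·t = 0.36×27.8.
t* = 0.36×27.8/0.64 = 15.64 min.

15.6 min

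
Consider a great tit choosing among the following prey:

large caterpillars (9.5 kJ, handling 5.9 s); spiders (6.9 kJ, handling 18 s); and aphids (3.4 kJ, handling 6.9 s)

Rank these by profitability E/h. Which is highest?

Profitability E/h (kJ/s): large caterpillars = 9.5/5.9 = 1.61, spiders = 6.9/18 = 0.383, aphids = 3.4/6.9 = 0.493.
Ranked: large caterpillars > aphids > spiders.

large caterpillars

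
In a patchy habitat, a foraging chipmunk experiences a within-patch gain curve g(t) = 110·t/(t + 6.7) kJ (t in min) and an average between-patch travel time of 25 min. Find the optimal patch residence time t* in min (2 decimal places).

Optimal t* satisfies g'(t*) = g(t*)/(T + t*).
g'(t) = 110·6.7/(t + 6.7)². Setting 110·6.7/(t+6.7)² = 110t/[(t+6.7)(25+t)] gives 6.7(25+t) = t(t+6.7), so t² = 6.7×25 = 167.5.
t* = √167.5 = 12.94 min.

12.94 min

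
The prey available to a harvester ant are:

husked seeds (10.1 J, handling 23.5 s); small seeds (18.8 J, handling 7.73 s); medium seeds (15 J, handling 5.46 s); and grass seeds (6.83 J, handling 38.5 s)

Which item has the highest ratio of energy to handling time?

medium seeds

Profitability E/h (J/s): husked seeds = 10.1/23.5 = 0.43, small seeds = 18.8/7.73 = 2.43, medium seeds = 15/5.46 = 2.75, grass seeds = 6.83/38.5 = 0.177.
Ranked: medium seeds > small seeds > husked seeds > grass seeds.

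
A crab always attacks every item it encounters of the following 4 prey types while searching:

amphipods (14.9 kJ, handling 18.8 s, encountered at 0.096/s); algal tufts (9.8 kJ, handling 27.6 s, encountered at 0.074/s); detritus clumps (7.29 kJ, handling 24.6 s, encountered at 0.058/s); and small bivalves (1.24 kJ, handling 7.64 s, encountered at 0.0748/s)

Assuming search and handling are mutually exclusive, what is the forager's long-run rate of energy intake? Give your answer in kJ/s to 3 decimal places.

0.390 kJ/s

R = Σλ_iE_i / (1 + Σλ_ih_i)
Numerator: 0.096×14.9 + 0.074×9.8 + 0.058×7.29 + 0.0748×1.24 = 2.671
Denominator: 1 + 0.096×18.8 + 0.074×27.6 + 0.058×24.6 + 0.0748×7.64 = 6.845
R = 2.671/6.845 = 0.3902 kJ/s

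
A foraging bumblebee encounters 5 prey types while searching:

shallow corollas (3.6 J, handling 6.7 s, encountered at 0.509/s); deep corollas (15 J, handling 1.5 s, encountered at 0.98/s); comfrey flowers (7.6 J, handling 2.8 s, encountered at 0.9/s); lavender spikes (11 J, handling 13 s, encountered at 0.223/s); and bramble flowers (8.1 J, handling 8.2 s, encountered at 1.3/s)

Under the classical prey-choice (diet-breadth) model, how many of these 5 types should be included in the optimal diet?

1

E/h in descending order: deep corollas 10, comfrey flowers 2.71, bramble flowers 0.988, lavender spikes 0.846, shallow corollas 0.537 J/s. The optimal diet is the largest prefix of this list for which every included type satisfies E_i/h_i > R on the types above it.
Rate on top 1: 5.951. comfrey flowers: 2.71 < 5.951 → exclude; stop.
Optimal diet: deep corollas — 1 of 5 types.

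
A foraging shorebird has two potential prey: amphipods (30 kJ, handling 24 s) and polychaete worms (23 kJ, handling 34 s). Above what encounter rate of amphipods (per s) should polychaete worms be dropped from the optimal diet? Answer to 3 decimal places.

Drop polychaete worms once their profitability E₂/h₂ falls below the rate achievable on amphipods alone: E₂/h₂ = λE₁/(1 + λh₁).
Solve for λ: λE₁h₂ = E₂(1 + λh₁) → λ(E₁h₂ − E₂h₁) = E₂ → λ = E₂/(E₁h₂ − E₂h₁).
λ = 23/(30×34 − 23×24) = 23/468 = 0.04915 per s.

0.049 per s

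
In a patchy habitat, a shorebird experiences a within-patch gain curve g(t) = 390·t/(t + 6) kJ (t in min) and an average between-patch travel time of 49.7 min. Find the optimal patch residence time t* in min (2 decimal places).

By the marginal value theorem, leave when the instantaneous gain rate g'(t) equals the habitat-wide average g(t)/(T + t).
g'(t) = 390·6/(t + 6)². Setting 390·6/(t+6)² = 390t/[(t+6)(49.7+t)] gives 6(49.7+t) = t(t+6), so t² = 6×49.7 = 298.2.
t* = √298.2 = 17.27 min.

17.27 min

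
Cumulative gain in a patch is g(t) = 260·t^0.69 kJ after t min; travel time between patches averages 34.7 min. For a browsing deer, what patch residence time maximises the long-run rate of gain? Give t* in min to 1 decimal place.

By the marginal value theorem, leave when the instantaneous gain rate g'(t) equals the habitat-wide average g(t)/(T + t).
g'(t) = 0.69·260·t^-0.31. Setting 0.69·260·t^-0.31 = 260·t^0.69/(34.7+t) gives 0.69(34.7+t) = t, so 0.31·t = 0.69×34.7.
t* = 0.69×34.7/0.31 = 77.24 min.

77.2 min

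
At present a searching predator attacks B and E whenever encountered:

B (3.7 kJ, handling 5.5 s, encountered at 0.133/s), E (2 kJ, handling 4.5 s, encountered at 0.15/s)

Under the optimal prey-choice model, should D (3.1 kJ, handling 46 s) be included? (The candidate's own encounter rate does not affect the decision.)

No

On B and E alone, R = ΣλE/(1+Σλh) = 0.7921/2.406 = 0.3292 kJ/s.
D: E/h = 3.1/46 = 0.06739 kJ/s.
Since 0.06739 < R, time spent handling D is better spent searching.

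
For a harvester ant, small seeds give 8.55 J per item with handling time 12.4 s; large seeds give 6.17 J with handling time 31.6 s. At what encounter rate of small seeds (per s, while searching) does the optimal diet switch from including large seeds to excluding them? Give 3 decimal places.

0.032 per s

The zero-one rule: include large seeds iff E₂/h₂ > λE₁/(1+λh₁). Equality gives the switch point.
λE₁h₂ = E₂ + λE₂h₁ ⇒ λ = E₂/(E₁h₂ − E₂h₁) = 6.17/(270.2 − 76.51) = 0.03186 per s.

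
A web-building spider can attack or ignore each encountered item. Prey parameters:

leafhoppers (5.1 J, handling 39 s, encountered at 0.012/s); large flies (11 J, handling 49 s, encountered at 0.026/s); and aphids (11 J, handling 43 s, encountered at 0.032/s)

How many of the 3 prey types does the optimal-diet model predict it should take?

E/h in descending order: aphids 0.256, large flies 0.224, leafhoppers 0.131 J/s. The optimal diet is the largest prefix of this list for which every included type satisfies E_i/h_i > R on the types above it.
Rate on top 1: 0.1481. large flies: 0.224 > 0.1481 → include.
Rate on top 2: 0.1748. leafhoppers: 0.131 < 0.1748 → exclude; stop.
Optimal diet: aphids, large flies — 2 of 3 types.

2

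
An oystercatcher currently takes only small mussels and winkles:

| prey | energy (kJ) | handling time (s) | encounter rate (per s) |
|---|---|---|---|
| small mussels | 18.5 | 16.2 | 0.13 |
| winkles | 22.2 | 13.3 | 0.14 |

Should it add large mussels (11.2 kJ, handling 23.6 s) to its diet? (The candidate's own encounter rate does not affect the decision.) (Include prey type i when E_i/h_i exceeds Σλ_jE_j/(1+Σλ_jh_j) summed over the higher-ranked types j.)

No

On small mussels and winkles alone, R = ΣλE/(1+Σλh) = 5.513/4.968 = 1.11 kJ/s.
Profitability of large mussels: 11.2/23.6 = 0.4746 kJ/s.
Since 0.4746 < R, time spent handling large mussels is better spent searching.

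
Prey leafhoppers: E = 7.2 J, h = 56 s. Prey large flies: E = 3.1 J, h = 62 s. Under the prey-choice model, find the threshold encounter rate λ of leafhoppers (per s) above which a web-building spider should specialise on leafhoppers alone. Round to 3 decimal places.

Drop large flies once their profitability E₂/h₂ falls below the rate achievable on leafhoppers alone: E₂/h₂ = λE₁/(1 + λh₁).
Solve for λ: λE₁h₂ = E₂(1 + λh₁) → λ(E₁h₂ − E₂h₁) = E₂ → λ = E₂/(E₁h₂ − E₂h₁).
λ = 3.1/(7.2×62 − 3.1×56) = 3.1/272.8 = 0.01136 per s.

0.011 per s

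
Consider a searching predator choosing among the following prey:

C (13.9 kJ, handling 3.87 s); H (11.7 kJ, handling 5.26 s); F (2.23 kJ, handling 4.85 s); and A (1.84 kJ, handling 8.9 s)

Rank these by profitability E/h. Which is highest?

In descending order of E/h:
C: 13.9/3.87 = 3.59 kJ/s
H: 11.7/5.26 = 2.22 kJ/s
F: 2.23/4.85 = 0.46 kJ/s
A: 1.84/8.9 = 0.207 kJ/s

C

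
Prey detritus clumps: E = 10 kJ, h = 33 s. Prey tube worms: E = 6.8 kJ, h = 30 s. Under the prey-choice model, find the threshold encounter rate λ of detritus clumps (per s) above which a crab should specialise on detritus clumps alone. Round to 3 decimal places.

0.090 per s

At the threshold, the rate on detritus clumps alone equals the profitability of tube worms: λ·10/(1 + λ·33) = 6.8/30 = 0.2267.
Rearranging, λ(10 − 0.2267×33) = 0.2267, so λ = 0.2267/2.52 = 0.08995 per s.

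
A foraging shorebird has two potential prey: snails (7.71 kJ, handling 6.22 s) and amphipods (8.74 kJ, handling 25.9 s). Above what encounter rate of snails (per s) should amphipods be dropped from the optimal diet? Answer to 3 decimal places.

0.060 per s

Drop amphipods once their profitability E₂/h₂ falls below the rate achievable on snails alone: E₂/h₂ = λE₁/(1 + λh₁).
Solve for λ: λE₁h₂ = E₂(1 + λh₁) → λ(E₁h₂ − E₂h₁) = E₂ → λ = E₂/(E₁h₂ − E₂h₁).
λ = 8.74/(7.71×25.9 − 8.74×6.22) = 8.74/145.3 = 0.06014 per s.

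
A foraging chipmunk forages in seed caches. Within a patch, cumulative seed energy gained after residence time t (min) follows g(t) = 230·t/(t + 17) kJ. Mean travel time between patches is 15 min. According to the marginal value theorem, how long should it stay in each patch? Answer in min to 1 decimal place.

16.0 min

Maximise g(t)/(T+t): set derivative to zero → g'(t)(T+t) = g(t).
g'(t) = 230·17/(t + 17)². Setting 230·17/(t+17)² = 230t/[(t+17)(15+t)] gives 17(15+t) = t(t+17), so t² = 17×15 = 255.
t* = √255 = 15.97 min.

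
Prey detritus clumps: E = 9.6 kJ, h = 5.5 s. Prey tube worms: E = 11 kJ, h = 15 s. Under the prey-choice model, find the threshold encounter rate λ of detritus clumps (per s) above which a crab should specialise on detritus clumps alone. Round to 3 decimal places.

The zero-one rule: include tube worms iff E₂/h₂ > λE₁/(1+λh₁). Equality gives the switch point.
λE₁h₂ = E₂ + λE₂h₁ ⇒ λ = E₂/(E₁h₂ − E₂h₁) = 11/(144 − 60.5) = 0.1317 per s.

0.132 per s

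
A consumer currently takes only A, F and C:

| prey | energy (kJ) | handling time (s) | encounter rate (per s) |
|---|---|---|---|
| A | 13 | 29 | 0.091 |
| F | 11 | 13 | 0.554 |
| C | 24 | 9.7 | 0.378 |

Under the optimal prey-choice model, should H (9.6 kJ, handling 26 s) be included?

No

Current rate: (0.091×13 + 0.554×11 + 0.378×24)/(1 + 0.091×29 + 0.554×13 + 0.378×9.7) = 1.127 kJ/s.
H: E/h = 9.6/26 = 0.3692 kJ/s.
0.3692 < 1.127, so adding H would lower the average — exclude it.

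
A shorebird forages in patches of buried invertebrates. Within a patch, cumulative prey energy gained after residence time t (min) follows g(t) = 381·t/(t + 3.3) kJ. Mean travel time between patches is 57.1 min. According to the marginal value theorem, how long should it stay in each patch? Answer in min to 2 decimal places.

By the marginal value theorem, leave when the instantaneous gain rate g'(t) equals the habitat-wide average g(t)/(T + t).
g'(t) = 381·3.3/(t + 3.3)². Setting 381·3.3/(t+3.3)² = 381t/[(t+3.3)(57.1+t)] gives 3.3(57.1+t) = t(t+3.3), so t² = 3.3×57.1 = 188.4.
t* = √188.4 = 13.73 min.

13.73 min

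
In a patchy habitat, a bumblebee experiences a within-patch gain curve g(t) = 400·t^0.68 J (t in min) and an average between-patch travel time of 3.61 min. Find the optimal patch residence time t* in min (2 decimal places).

7.67 min

Optimal t* satisfies g'(t*) = g(t*)/(T + t*).
g'(t) = 0.68·400·t^-0.32. Setting 0.68·400·t^-0.32 = 400·t^0.68/(3.61+t) gives 0.68(3.61+t) = t, so 0.32·t = 0.68×3.61.
t* = 0.68×3.61/0.32 = 7.671 min.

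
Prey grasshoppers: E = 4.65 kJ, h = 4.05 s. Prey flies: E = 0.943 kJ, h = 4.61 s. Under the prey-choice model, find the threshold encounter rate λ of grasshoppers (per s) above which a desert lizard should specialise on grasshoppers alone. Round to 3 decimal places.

At the threshold, the rate on grasshoppers alone equals the profitability of flies: λ·4.65/(1 + λ·4.05) = 0.943/4.61 = 0.2046.
Rearranging, λ(4.65 − 0.2046×4.05) = 0.2046, so λ = 0.2046/3.822 = 0.05353 per s.

0.054 per s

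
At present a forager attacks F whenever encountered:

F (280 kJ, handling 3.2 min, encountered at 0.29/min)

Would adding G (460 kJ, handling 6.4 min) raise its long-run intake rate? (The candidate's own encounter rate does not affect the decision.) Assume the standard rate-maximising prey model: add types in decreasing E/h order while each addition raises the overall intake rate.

Yes

Intake rate on the current diet: R = (0.29×280) / (1 + 0.29×3.2) = 81.2/1.928 = 42.12 kJ/min.
Profitability of G: 460/6.4 = 71.88 kJ/min.
Since 71.88 > R, including G increases the long-run rate.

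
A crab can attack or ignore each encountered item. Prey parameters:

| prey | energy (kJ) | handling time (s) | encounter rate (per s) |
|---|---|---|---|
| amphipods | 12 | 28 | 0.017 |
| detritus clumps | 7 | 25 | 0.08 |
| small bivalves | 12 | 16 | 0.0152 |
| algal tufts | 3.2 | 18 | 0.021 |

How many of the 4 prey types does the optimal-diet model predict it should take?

Profitabilities (E/h, kJ/s): small bivalves 0.75, amphipods 0.429, detritus clumps 0.28, algal tufts 0.178. Add prey in this order while the next type's profitability exceeds the intake rate on those already taken.
Rate on top 1: 0.1467. amphipods: 0.429 > 0.1467 → include.
Rate on top 2: 0.2248. detritus clumps: 0.28 > 0.2248 → include.
Rate on top 3: 0.2545. algal tufts: 0.178 < 0.2545 → exclude; stop.
Optimal diet: small bivalves, amphipods, detritus clumps — 3 of 4 types.

3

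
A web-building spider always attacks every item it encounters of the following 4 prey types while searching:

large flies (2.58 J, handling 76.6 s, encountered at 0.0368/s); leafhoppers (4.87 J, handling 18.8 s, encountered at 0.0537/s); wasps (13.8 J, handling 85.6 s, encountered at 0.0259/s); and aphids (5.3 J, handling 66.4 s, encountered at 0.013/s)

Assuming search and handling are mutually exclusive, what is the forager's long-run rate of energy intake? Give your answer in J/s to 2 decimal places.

0.10 J/s

R = (0.0368×2.58 + 0.0537×4.87 + 0.0259×13.8 + 0.013×5.3) / (1 + 0.0368×76.6 + 0.0537×18.8 + 0.0259×85.6 + 0.013×66.4) = 0.7828/7.909 = 0.09898 J/s.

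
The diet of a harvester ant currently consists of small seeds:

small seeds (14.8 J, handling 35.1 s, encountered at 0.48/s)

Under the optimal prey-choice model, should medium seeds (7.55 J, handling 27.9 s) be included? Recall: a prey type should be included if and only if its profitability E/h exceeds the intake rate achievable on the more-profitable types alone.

No

Intake rate on the current diet: R = (0.48×14.8) / (1 + 0.48×35.1) = 7.104/17.85 = 0.398 J/s.
Profitability of medium seeds: 7.55/27.9 = 0.2706 J/s.
Since 0.2706 < R, time spent handling medium seeds is better spent searching.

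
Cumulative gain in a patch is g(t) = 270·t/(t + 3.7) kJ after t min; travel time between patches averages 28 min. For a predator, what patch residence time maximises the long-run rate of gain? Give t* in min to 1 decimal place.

10.2 min

Optimal t* satisfies g'(t*) = g(t*)/(T + t*).
g'(t) = 270·3.7/(t + 3.7)². Setting 270·3.7/(t+3.7)² = 270t/[(t+3.7)(28+t)] gives 3.7(28+t) = t(t+3.7), so t² = 3.7×28 = 103.6.
t* = √103.6 = 10.18 min.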